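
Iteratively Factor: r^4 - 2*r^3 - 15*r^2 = (r - 5)*(r^3 + 3*r^2) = r*(r - 5)*(r^2 + 3*r) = r*(r - 5)*(r + 3)*(r)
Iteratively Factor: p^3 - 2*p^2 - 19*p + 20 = (p - 5)*(p^2 + 3*p - 4) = (p - 5)*(p + 4)*(p - 1)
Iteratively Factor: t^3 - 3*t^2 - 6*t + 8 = (t - 1)*(t^2 - 2*t - 8) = (t - 1)*(t + 2)*(t - 4)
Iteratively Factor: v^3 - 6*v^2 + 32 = (v - 4)*(v^2 - 2*v - 8) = (v - 4)*(v + 2)*(v - 4)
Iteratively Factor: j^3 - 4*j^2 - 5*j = (j + 1)*(j^2 - 5*j) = (j - 5)*(j + 1)*(j)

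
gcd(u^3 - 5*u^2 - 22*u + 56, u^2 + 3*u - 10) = u - 2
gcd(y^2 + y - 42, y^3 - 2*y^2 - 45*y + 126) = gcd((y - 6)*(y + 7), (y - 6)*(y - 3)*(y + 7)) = y^2 + y - 42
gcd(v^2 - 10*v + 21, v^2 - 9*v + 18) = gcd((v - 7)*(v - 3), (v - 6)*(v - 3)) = v - 3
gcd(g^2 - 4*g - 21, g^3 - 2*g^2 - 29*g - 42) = g^2 - 4*g - 21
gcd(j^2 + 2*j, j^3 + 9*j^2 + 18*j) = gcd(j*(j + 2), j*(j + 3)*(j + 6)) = j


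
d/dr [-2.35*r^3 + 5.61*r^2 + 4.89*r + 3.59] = -7.05*r^2 + 11.22*r + 4.89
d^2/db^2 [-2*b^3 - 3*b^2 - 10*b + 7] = -12*b - 6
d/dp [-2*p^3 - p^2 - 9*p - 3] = -6*p^2 - 2*p - 9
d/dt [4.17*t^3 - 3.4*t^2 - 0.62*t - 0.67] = 12.51*t^2 - 6.8*t - 0.62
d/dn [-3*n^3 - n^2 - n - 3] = -9*n^2 - 2*n - 1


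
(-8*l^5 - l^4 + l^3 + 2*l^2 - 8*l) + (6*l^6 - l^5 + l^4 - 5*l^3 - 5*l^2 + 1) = 6*l^6 - 9*l^5 - 4*l^3 - 3*l^2 - 8*l + 1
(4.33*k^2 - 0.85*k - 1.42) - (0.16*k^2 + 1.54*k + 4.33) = 4.17*k^2 - 2.39*k - 5.75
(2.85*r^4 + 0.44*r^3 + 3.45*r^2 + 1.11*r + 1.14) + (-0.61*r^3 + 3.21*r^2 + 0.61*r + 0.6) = 2.85*r^4 - 0.17*r^3 + 6.66*r^2 + 1.72*r + 1.74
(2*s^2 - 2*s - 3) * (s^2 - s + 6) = 2*s^4 - 4*s^3 + 11*s^2 - 9*s - 18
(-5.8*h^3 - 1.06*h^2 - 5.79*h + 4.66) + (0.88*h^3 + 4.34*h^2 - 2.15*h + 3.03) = -4.92*h^3 + 3.28*h^2 - 7.94*h + 7.69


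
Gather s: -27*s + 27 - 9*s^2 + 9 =-9*s^2 - 27*s + 36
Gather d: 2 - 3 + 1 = 0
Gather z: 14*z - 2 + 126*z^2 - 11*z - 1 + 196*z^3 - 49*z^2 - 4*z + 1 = 196*z^3 + 77*z^2 - z - 2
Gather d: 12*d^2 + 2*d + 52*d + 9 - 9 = 12*d^2 + 54*d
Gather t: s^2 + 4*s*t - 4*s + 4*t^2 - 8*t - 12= s^2 - 4*s + 4*t^2 + t*(4*s - 8) - 12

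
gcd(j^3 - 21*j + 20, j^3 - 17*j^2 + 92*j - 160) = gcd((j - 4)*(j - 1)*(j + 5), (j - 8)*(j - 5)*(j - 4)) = j - 4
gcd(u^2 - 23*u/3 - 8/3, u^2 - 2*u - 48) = u - 8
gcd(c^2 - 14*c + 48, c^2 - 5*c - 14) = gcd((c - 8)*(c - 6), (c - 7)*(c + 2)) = 1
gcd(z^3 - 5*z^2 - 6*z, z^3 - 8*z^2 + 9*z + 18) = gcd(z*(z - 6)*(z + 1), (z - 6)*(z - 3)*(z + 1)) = z^2 - 5*z - 6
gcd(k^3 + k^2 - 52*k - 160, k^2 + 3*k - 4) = k + 4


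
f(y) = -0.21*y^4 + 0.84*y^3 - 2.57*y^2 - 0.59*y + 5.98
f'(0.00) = -0.59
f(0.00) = 5.98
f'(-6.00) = 302.41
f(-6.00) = -536.60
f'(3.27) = -19.82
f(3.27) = -18.07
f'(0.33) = -2.04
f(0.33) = 5.53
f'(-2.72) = 48.94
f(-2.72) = -39.83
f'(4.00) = -34.59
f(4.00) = -37.50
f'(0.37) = -2.19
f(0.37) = 5.45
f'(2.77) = -13.35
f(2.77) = -9.88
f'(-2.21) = 32.14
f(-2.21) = -19.34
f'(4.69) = -55.92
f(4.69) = -68.27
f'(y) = -0.84*y^3 + 2.52*y^2 - 5.14*y - 0.59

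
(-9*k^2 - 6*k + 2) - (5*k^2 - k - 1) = -14*k^2 - 5*k + 3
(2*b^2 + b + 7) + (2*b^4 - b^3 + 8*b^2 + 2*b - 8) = 2*b^4 - b^3 + 10*b^2 + 3*b - 1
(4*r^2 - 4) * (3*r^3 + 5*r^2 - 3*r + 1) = 12*r^5 + 20*r^4 - 24*r^3 - 16*r^2 + 12*r - 4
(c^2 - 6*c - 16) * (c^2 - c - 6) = c^4 - 7*c^3 - 16*c^2 + 52*c + 96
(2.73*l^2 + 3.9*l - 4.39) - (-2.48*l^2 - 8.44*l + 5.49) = 5.21*l^2 + 12.34*l - 9.88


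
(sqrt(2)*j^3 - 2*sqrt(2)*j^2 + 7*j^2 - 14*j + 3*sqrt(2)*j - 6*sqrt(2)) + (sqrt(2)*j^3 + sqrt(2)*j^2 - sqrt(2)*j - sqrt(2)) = 2*sqrt(2)*j^3 - sqrt(2)*j^2 + 7*j^2 - 14*j + 2*sqrt(2)*j - 7*sqrt(2)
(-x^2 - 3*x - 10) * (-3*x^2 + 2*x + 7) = 3*x^4 + 7*x^3 + 17*x^2 - 41*x - 70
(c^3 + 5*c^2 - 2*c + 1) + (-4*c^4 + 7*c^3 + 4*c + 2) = -4*c^4 + 8*c^3 + 5*c^2 + 2*c + 3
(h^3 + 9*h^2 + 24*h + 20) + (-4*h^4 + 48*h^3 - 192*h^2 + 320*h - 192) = -4*h^4 + 49*h^3 - 183*h^2 + 344*h - 172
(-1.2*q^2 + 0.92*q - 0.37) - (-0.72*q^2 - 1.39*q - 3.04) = -0.48*q^2 + 2.31*q + 2.67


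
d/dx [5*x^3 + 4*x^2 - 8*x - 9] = 15*x^2 + 8*x - 8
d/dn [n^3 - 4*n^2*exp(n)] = n*(-4*n*exp(n) + 3*n - 8*exp(n))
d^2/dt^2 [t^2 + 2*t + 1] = 2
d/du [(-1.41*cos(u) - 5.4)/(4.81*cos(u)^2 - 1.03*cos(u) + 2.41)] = (-6.7821*cos(u)^2 - 51.948*cos(u) + 8.9601)*sin(u)/(23.1361*cos(u)^4 - 9.9086*cos(u)^3 + 24.2451*cos(u)^2 - 4.9646*cos(u) + 5.8081)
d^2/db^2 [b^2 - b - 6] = 2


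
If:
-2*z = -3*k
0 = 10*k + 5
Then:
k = -1/2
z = -3/4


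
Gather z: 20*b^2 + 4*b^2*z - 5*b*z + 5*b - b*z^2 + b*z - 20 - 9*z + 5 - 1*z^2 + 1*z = 20*b^2 + 5*b + z^2*(-b - 1) + z*(4*b^2 - 4*b - 8) - 15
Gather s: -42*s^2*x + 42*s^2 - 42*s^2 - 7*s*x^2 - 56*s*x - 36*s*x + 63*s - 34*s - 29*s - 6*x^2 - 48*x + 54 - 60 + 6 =-42*s^2*x + s*(-7*x^2 - 92*x) - 6*x^2 - 48*x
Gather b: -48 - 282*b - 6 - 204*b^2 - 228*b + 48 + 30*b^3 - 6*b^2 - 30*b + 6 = 30*b^3 - 210*b^2 - 540*b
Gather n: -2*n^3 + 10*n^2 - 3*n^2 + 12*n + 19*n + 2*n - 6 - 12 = -2*n^3 + 7*n^2 + 33*n - 18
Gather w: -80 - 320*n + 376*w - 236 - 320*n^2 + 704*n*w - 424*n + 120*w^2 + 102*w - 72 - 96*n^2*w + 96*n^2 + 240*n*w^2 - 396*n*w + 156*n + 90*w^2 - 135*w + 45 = -224*n^2 - 588*n + w^2*(240*n + 210) + w*(-96*n^2 + 308*n + 343) - 343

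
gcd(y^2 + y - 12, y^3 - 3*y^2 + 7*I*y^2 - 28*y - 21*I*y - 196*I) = y + 4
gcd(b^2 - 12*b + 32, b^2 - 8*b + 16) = b - 4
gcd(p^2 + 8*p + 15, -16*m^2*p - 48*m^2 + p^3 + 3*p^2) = p + 3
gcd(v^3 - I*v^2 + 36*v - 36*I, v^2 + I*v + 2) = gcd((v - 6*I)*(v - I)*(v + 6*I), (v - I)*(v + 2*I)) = v - I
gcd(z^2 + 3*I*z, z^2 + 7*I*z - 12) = z + 3*I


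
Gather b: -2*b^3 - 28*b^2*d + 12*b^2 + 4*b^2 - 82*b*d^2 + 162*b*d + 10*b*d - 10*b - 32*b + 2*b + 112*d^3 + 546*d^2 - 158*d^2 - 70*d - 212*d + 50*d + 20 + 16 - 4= -2*b^3 + b^2*(16 - 28*d) + b*(-82*d^2 + 172*d - 40) + 112*d^3 + 388*d^2 - 232*d + 32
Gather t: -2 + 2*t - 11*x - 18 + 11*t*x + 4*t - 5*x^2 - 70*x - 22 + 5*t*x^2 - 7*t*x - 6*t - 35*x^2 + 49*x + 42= t*(5*x^2 + 4*x) - 40*x^2 - 32*x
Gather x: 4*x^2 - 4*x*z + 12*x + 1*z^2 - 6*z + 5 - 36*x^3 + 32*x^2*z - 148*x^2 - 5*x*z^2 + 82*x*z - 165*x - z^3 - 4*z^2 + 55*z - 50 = -36*x^3 + x^2*(32*z - 144) + x*(-5*z^2 + 78*z - 153) - z^3 - 3*z^2 + 49*z - 45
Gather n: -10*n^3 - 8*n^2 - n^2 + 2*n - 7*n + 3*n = -10*n^3 - 9*n^2 - 2*n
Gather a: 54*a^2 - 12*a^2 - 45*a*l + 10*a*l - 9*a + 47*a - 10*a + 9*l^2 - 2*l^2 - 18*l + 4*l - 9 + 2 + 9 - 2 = 42*a^2 + a*(28 - 35*l) + 7*l^2 - 14*l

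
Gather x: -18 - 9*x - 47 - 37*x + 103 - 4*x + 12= 50 - 50*x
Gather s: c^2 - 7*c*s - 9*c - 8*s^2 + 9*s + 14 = c^2 - 9*c - 8*s^2 + s*(9 - 7*c) + 14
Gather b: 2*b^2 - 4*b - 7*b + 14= 2*b^2 - 11*b + 14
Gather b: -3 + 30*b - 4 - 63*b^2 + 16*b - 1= -63*b^2 + 46*b - 8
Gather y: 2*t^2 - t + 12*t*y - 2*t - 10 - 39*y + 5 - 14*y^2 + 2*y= 2*t^2 - 3*t - 14*y^2 + y*(12*t - 37) - 5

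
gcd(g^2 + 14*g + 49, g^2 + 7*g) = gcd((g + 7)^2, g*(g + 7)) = g + 7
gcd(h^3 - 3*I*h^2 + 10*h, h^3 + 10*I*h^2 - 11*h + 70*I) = 1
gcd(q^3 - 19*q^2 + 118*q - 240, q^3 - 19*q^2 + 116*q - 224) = q - 8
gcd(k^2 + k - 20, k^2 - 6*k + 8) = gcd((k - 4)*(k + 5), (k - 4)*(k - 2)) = k - 4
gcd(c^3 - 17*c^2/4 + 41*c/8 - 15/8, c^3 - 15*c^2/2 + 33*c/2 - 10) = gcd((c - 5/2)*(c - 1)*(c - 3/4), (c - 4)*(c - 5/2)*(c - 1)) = c^2 - 7*c/2 + 5/2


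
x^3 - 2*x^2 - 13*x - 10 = (x - 5)*(x + 1)*(x + 2)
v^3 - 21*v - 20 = (v - 5)*(v + 1)*(v + 4)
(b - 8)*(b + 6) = b^2 - 2*b - 48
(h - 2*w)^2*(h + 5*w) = h^3 + h^2*w - 16*h*w^2 + 20*w^3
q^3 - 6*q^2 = q^2*(q - 6)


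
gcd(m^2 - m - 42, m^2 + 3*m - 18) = m + 6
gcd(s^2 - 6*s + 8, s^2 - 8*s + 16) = s - 4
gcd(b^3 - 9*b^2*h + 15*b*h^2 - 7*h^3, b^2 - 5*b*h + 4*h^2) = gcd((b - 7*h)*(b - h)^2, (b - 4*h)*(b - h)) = b - h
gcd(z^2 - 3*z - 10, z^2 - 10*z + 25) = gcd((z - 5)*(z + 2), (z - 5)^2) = z - 5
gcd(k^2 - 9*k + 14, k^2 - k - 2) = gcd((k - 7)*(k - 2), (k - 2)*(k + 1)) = k - 2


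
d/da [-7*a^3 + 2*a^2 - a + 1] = -21*a^2 + 4*a - 1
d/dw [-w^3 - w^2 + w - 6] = -3*w^2 - 2*w + 1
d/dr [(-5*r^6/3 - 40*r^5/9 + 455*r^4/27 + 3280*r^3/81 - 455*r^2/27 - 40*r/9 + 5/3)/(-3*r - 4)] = 5*(135*r^6 + 504*r^5 - 339*r^4 - 2768*r^3 - 2351*r^2 + 728*r + 123)/(27*(9*r^2 + 24*r + 16))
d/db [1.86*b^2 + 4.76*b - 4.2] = 3.72*b + 4.76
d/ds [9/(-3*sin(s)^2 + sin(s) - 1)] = 9*(6*sin(s) - 1)*cos(s)/(3*sin(s)^2 - sin(s) + 1)^2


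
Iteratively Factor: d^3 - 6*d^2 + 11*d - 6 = (d - 1)*(d^2 - 5*d + 6) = (d - 3)*(d - 1)*(d - 2)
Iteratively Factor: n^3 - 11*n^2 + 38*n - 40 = (n - 2)*(n^2 - 9*n + 20) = (n - 4)*(n - 2)*(n - 5)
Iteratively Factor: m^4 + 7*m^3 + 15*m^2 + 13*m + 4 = (m + 1)*(m^3 + 6*m^2 + 9*m + 4) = (m + 1)^2*(m^2 + 5*m + 4) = (m + 1)^2*(m + 4)*(m + 1)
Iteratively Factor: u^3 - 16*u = (u - 4)*(u^2 + 4*u) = u*(u - 4)*(u + 4)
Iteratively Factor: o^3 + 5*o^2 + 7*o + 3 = (o + 1)*(o^2 + 4*o + 3) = (o + 1)^2*(o + 3)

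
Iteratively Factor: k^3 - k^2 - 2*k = (k - 2)*(k^2 + k) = (k - 2)*(k + 1)*(k)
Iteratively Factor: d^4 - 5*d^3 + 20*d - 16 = (d + 2)*(d^3 - 7*d^2 + 14*d - 8) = (d - 1)*(d + 2)*(d^2 - 6*d + 8) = (d - 2)*(d - 1)*(d + 2)*(d - 4)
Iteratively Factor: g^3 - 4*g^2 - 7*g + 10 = (g - 5)*(g^2 + g - 2) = (g - 5)*(g - 1)*(g + 2)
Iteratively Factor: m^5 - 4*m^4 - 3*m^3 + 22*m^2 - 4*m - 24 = (m - 3)*(m^4 - m^3 - 6*m^2 + 4*m + 8) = (m - 3)*(m - 2)*(m^3 + m^2 - 4*m - 4) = (m - 3)*(m - 2)*(m + 1)*(m^2 - 4) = (m - 3)*(m - 2)^2*(m + 1)*(m + 2)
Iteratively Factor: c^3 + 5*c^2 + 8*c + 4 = (c + 1)*(c^2 + 4*c + 4) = (c + 1)*(c + 2)*(c + 2)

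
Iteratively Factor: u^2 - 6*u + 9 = (u - 3)*(u - 3)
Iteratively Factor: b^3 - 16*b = (b - 4)*(b^2 + 4*b) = (b - 4)*(b + 4)*(b)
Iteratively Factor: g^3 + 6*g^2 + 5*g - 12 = (g + 3)*(g^2 + 3*g - 4) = (g - 1)*(g + 3)*(g + 4)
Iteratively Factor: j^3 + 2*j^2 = (j)*(j^2 + 2*j) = j^2*(j + 2)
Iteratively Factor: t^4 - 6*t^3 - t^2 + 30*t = (t + 2)*(t^3 - 8*t^2 + 15*t) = (t - 3)*(t + 2)*(t^2 - 5*t) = (t - 5)*(t - 3)*(t + 2)*(t)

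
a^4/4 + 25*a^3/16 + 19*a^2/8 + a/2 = a*(a/4 + 1/2)*(a + 1/4)*(a + 4)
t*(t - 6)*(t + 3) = t^3 - 3*t^2 - 18*t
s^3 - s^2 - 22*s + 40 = (s - 4)*(s - 2)*(s + 5)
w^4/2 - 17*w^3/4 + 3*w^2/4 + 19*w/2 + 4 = (w/2 + 1/2)*(w - 8)*(w - 2)*(w + 1/2)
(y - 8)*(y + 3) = y^2 - 5*y - 24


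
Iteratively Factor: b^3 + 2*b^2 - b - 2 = (b - 1)*(b^2 + 3*b + 2) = (b - 1)*(b + 2)*(b + 1)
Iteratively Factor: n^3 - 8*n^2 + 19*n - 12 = (n - 4)*(n^2 - 4*n + 3) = (n - 4)*(n - 3)*(n - 1)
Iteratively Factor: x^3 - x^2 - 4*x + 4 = (x - 1)*(x^2 - 4) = (x - 2)*(x - 1)*(x + 2)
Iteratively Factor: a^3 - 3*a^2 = (a - 3)*(a^2) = a*(a - 3)*(a)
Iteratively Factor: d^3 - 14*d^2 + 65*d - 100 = (d - 4)*(d^2 - 10*d + 25) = (d - 5)*(d - 4)*(d - 5)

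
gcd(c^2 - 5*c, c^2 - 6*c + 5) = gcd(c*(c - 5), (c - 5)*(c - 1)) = c - 5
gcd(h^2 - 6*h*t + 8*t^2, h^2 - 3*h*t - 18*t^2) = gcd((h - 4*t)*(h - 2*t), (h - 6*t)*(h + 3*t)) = 1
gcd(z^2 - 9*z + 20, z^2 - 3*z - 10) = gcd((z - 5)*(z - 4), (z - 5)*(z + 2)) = z - 5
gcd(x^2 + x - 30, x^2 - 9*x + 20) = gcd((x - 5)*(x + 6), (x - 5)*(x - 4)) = x - 5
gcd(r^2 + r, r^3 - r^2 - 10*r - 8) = r + 1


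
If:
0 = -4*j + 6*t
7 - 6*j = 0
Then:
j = 7/6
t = 7/9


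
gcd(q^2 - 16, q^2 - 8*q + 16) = q - 4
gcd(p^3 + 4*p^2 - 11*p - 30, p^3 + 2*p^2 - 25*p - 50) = p^2 + 7*p + 10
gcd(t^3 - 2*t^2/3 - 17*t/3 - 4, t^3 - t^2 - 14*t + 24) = t - 3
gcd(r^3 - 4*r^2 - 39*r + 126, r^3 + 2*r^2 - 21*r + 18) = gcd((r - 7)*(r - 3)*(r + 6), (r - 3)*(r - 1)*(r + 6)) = r^2 + 3*r - 18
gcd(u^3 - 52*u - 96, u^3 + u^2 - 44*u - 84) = u^2 + 8*u + 12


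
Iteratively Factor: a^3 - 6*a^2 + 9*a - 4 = (a - 1)*(a^2 - 5*a + 4) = (a - 1)^2*(a - 4)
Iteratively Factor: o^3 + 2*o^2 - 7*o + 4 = (o - 1)*(o^2 + 3*o - 4) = (o - 1)^2*(o + 4)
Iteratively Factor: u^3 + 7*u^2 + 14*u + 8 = (u + 2)*(u^2 + 5*u + 4) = (u + 1)*(u + 2)*(u + 4)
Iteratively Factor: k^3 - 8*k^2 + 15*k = (k - 5)*(k^2 - 3*k) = k*(k - 5)*(k - 3)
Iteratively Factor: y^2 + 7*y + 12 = (y + 3)*(y + 4)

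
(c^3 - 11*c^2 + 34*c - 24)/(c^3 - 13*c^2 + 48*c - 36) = (c - 4)/(c - 6)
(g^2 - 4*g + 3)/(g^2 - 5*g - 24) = (-g^2 + 4*g - 3)/(-g^2 + 5*g + 24)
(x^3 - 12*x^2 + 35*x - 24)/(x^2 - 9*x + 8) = x - 3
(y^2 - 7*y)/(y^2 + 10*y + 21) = y*(y - 7)/(y^2 + 10*y + 21)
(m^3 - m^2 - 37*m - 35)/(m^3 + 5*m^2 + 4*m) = (m^2 - 2*m - 35)/(m*(m + 4))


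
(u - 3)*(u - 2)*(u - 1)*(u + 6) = u^4 - 25*u^2 + 60*u - 36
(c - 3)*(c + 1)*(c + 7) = c^3 + 5*c^2 - 17*c - 21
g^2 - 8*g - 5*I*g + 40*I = (g - 8)*(g - 5*I)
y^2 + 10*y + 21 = (y + 3)*(y + 7)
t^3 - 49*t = t*(t - 7)*(t + 7)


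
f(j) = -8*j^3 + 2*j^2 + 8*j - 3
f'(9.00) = -1900.00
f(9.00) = -5601.00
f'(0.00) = 8.00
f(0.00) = -3.00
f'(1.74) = -57.70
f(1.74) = -25.17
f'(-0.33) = 4.07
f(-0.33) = -5.13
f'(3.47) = -267.10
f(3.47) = -285.41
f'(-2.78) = -188.60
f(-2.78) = 162.10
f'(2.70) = -156.16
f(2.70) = -124.28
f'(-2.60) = -164.64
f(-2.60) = 130.33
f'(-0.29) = 4.82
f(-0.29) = -4.96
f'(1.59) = -46.31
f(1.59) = -17.38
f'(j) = -24*j^2 + 4*j + 8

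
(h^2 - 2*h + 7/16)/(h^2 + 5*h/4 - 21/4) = (h - 1/4)/(h + 3)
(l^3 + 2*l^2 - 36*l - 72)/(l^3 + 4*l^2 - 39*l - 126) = (l^2 + 8*l + 12)/(l^2 + 10*l + 21)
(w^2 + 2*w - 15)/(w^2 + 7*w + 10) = (w - 3)/(w + 2)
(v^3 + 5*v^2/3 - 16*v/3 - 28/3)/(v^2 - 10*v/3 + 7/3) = (v^2 + 4*v + 4)/(v - 1)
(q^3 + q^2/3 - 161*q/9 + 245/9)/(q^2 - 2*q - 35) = (9*q^2 - 42*q + 49)/(9*(q - 7))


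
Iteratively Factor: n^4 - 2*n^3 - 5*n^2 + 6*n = (n - 1)*(n^3 - n^2 - 6*n) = (n - 1)*(n + 2)*(n^2 - 3*n) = (n - 3)*(n - 1)*(n + 2)*(n)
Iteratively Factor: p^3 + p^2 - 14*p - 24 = (p + 2)*(p^2 - p - 12) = (p - 4)*(p + 2)*(p + 3)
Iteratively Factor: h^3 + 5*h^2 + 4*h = (h + 1)*(h^2 + 4*h) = h*(h + 1)*(h + 4)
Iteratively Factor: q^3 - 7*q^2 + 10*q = (q)*(q^2 - 7*q + 10) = q*(q - 2)*(q - 5)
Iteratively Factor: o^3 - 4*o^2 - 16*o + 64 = (o - 4)*(o^2 - 16) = (o - 4)^2*(o + 4)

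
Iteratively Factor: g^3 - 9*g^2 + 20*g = (g - 5)*(g^2 - 4*g) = (g - 5)*(g - 4)*(g)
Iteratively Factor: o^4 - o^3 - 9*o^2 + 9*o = (o - 3)*(o^3 + 2*o^2 - 3*o) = (o - 3)*(o + 3)*(o^2 - o) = o*(o - 3)*(o + 3)*(o - 1)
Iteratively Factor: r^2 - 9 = (r + 3)*(r - 3)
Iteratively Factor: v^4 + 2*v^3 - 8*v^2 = (v - 2)*(v^3 + 4*v^2) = v*(v - 2)*(v^2 + 4*v) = v*(v - 2)*(v + 4)*(v)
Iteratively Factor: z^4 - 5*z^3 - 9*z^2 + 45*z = (z + 3)*(z^3 - 8*z^2 + 15*z) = z*(z + 3)*(z^2 - 8*z + 15) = z*(z - 3)*(z + 3)*(z - 5)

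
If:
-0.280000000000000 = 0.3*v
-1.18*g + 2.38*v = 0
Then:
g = -1.88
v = -0.93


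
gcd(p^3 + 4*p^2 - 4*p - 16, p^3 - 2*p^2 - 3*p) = 1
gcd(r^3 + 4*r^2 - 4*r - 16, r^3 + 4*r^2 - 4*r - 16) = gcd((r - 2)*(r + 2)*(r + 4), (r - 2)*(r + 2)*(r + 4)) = r^3 + 4*r^2 - 4*r - 16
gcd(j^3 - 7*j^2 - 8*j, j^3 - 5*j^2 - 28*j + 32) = j - 8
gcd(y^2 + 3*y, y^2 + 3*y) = y^2 + 3*y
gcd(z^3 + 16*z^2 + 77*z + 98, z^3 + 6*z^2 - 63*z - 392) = z^2 + 14*z + 49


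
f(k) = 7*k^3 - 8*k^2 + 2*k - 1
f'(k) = 21*k^2 - 16*k + 2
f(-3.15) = -305.47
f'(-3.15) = 260.77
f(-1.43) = -40.69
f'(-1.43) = 67.82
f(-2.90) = -244.80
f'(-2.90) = 225.01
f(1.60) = 10.39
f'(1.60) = 30.16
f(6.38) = 1503.98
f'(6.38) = 754.71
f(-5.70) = -1568.67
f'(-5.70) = 775.49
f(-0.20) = -1.78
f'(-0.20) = 6.04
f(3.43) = 194.22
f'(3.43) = 194.18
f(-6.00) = -1813.00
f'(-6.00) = 854.00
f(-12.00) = -13273.00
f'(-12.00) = 3218.00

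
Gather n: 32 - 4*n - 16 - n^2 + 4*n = 16 - n^2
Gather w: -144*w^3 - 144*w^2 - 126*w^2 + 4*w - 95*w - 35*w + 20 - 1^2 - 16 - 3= -144*w^3 - 270*w^2 - 126*w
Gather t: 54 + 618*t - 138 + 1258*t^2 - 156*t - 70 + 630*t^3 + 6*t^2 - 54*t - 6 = 630*t^3 + 1264*t^2 + 408*t - 160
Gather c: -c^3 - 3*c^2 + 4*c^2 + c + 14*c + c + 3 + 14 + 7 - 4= -c^3 + c^2 + 16*c + 20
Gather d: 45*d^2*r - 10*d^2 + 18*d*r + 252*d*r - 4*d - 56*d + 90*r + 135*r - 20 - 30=d^2*(45*r - 10) + d*(270*r - 60) + 225*r - 50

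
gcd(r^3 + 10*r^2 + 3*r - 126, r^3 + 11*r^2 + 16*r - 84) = r^2 + 13*r + 42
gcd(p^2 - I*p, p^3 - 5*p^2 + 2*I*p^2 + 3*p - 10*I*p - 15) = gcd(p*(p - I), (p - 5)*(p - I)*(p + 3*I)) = p - I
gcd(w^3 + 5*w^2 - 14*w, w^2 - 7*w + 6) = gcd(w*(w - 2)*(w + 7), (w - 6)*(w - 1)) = 1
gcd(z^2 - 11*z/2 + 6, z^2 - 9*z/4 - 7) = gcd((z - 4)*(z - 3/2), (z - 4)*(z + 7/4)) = z - 4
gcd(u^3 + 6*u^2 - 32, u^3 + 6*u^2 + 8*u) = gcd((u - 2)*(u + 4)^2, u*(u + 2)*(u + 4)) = u + 4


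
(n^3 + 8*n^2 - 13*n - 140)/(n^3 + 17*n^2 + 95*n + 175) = (n - 4)/(n + 5)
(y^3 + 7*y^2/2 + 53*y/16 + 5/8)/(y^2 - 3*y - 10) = (16*y^2 + 24*y + 5)/(16*(y - 5))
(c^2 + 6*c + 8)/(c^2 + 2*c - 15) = (c^2 + 6*c + 8)/(c^2 + 2*c - 15)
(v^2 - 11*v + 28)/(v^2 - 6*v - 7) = (v - 4)/(v + 1)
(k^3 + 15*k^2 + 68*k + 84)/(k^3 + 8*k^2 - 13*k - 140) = (k^2 + 8*k + 12)/(k^2 + k - 20)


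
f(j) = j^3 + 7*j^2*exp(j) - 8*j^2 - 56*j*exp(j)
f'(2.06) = -905.37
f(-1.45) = 2.63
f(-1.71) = -7.37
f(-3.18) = -102.71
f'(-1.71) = 42.70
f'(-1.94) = 49.78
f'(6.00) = -22580.01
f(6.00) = -33960.02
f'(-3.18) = 87.39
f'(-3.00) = 81.62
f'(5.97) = -22403.75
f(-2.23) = -33.70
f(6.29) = -40661.21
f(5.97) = -33285.23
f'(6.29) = -23290.25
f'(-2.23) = 58.39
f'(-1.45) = 34.11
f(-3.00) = -87.50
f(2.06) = -697.25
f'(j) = 7*j^2*exp(j) + 3*j^2 - 42*j*exp(j) - 16*j - 56*exp(j)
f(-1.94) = -18.01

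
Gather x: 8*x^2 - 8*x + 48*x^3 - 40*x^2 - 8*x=48*x^3 - 32*x^2 - 16*x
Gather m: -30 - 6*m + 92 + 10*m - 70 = 4*m - 8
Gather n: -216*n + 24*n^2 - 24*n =24*n^2 - 240*n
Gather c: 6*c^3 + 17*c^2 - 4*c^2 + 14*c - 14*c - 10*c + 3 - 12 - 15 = 6*c^3 + 13*c^2 - 10*c - 24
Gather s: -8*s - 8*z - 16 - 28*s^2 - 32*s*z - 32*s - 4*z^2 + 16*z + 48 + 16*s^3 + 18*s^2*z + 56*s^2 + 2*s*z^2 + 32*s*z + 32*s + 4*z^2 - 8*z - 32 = 16*s^3 + s^2*(18*z + 28) + s*(2*z^2 - 8)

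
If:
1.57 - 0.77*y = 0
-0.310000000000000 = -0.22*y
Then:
No Solution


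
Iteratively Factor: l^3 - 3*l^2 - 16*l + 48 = (l - 4)*(l^2 + l - 12) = (l - 4)*(l - 3)*(l + 4)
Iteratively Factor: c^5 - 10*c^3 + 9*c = (c - 3)*(c^4 + 3*c^3 - c^2 - 3*c) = (c - 3)*(c + 3)*(c^3 - c) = c*(c - 3)*(c + 3)*(c^2 - 1) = c*(c - 3)*(c - 1)*(c + 3)*(c + 1)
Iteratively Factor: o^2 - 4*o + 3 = (o - 3)*(o - 1)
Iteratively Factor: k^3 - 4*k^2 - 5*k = (k)*(k^2 - 4*k - 5) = k*(k + 1)*(k - 5)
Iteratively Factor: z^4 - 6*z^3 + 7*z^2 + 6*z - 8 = (z - 2)*(z^3 - 4*z^2 - z + 4) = (z - 2)*(z - 1)*(z^2 - 3*z - 4) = (z - 4)*(z - 2)*(z - 1)*(z + 1)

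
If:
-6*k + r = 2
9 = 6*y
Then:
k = r/6 - 1/3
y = 3/2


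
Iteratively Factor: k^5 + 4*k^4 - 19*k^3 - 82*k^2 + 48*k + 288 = (k + 3)*(k^4 + k^3 - 22*k^2 - 16*k + 96) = (k - 4)*(k + 3)*(k^3 + 5*k^2 - 2*k - 24) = (k - 4)*(k + 3)^2*(k^2 + 2*k - 8) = (k - 4)*(k - 2)*(k + 3)^2*(k + 4)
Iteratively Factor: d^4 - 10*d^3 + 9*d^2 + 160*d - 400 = (d - 4)*(d^3 - 6*d^2 - 15*d + 100) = (d - 4)*(d + 4)*(d^2 - 10*d + 25) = (d - 5)*(d - 4)*(d + 4)*(d - 5)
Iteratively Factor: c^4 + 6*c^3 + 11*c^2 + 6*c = (c)*(c^3 + 6*c^2 + 11*c + 6) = c*(c + 3)*(c^2 + 3*c + 2) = c*(c + 1)*(c + 3)*(c + 2)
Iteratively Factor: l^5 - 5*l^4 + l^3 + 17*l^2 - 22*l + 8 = (l - 1)*(l^4 - 4*l^3 - 3*l^2 + 14*l - 8) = (l - 1)*(l + 2)*(l^3 - 6*l^2 + 9*l - 4) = (l - 1)^2*(l + 2)*(l^2 - 5*l + 4) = (l - 4)*(l - 1)^2*(l + 2)*(l - 1)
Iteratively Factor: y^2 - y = (y - 1)*(y)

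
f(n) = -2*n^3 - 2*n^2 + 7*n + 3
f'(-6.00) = -185.00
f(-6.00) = 321.00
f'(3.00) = -59.00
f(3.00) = -48.00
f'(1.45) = -11.42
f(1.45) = 2.85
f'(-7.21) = -276.06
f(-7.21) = 598.17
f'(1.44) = -11.20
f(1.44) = 2.96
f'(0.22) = 5.83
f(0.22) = 4.42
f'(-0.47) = 7.55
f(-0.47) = -0.52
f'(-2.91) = -32.17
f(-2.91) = 14.98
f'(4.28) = -120.03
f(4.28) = -160.48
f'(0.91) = -1.61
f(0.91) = 6.21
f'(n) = -6*n^2 - 4*n + 7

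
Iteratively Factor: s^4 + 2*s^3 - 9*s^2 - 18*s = (s + 3)*(s^3 - s^2 - 6*s) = (s - 3)*(s + 3)*(s^2 + 2*s) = (s - 3)*(s + 2)*(s + 3)*(s)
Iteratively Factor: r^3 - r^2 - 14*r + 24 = (r + 4)*(r^2 - 5*r + 6) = (r - 2)*(r + 4)*(r - 3)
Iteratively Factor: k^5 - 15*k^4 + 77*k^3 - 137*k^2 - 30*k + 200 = (k - 2)*(k^4 - 13*k^3 + 51*k^2 - 35*k - 100) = (k - 5)*(k - 2)*(k^3 - 8*k^2 + 11*k + 20) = (k - 5)^2*(k - 2)*(k^2 - 3*k - 4) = (k - 5)^2*(k - 4)*(k - 2)*(k + 1)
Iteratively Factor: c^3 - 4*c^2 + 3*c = (c - 3)*(c^2 - c) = c*(c - 3)*(c - 1)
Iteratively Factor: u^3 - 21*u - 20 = (u + 1)*(u^2 - u - 20) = (u + 1)*(u + 4)*(u - 5)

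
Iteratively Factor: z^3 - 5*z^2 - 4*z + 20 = (z + 2)*(z^2 - 7*z + 10) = (z - 5)*(z + 2)*(z - 2)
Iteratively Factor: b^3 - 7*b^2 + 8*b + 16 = (b + 1)*(b^2 - 8*b + 16) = (b - 4)*(b + 1)*(b - 4)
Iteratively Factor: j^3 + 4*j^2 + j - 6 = (j + 3)*(j^2 + j - 2) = (j + 2)*(j + 3)*(j - 1)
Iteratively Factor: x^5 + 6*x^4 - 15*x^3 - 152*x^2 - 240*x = (x + 4)*(x^4 + 2*x^3 - 23*x^2 - 60*x) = x*(x + 4)*(x^3 + 2*x^2 - 23*x - 60) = x*(x + 3)*(x + 4)*(x^2 - x - 20) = x*(x - 5)*(x + 3)*(x + 4)*(x + 4)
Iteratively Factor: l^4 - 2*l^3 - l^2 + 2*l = (l)*(l^3 - 2*l^2 - l + 2) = l*(l + 1)*(l^2 - 3*l + 2) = l*(l - 1)*(l + 1)*(l - 2)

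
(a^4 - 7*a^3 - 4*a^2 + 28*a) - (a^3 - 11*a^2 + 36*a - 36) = a^4 - 8*a^3 + 7*a^2 - 8*a + 36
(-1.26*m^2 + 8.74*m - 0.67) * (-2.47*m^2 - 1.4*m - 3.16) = 3.1122*m^4 - 19.8238*m^3 - 6.5995*m^2 - 26.6804*m + 2.1172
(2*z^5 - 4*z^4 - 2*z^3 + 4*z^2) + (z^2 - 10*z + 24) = 2*z^5 - 4*z^4 - 2*z^3 + 5*z^2 - 10*z + 24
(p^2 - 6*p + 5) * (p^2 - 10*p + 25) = p^4 - 16*p^3 + 90*p^2 - 200*p + 125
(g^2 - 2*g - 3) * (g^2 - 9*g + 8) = g^4 - 11*g^3 + 23*g^2 + 11*g - 24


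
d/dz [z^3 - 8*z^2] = z*(3*z - 16)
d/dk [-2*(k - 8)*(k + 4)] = 8 - 4*k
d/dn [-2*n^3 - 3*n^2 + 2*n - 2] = -6*n^2 - 6*n + 2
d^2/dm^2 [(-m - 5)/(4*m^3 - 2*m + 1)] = 4*(-2*(m + 5)*(6*m^2 - 1)^2 + (6*m^2 + 6*m*(m + 5) - 1)*(4*m^3 - 2*m + 1))/(4*m^3 - 2*m + 1)^3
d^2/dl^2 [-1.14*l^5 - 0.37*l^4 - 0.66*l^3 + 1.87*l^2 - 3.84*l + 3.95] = -22.8*l^3 - 4.44*l^2 - 3.96*l + 3.74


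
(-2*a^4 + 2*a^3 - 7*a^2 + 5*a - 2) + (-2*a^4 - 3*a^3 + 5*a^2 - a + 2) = -4*a^4 - a^3 - 2*a^2 + 4*a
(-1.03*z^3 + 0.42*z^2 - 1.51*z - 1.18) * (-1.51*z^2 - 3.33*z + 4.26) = 1.5553*z^5 + 2.7957*z^4 - 3.5063*z^3 + 8.5993*z^2 - 2.5032*z - 5.0268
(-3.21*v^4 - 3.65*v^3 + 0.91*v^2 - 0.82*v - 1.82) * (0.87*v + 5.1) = -2.7927*v^5 - 19.5465*v^4 - 17.8233*v^3 + 3.9276*v^2 - 5.7654*v - 9.282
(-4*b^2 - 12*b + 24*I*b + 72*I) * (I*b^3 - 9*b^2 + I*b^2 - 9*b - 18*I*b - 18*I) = -4*I*b^5 + 12*b^4 - 16*I*b^4 + 48*b^3 - 156*I*b^3 + 468*b^2 - 576*I*b^2 + 1728*b - 432*I*b + 1296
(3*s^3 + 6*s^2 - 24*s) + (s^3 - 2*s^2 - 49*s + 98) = 4*s^3 + 4*s^2 - 73*s + 98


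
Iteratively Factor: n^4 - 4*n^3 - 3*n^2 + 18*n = (n)*(n^3 - 4*n^2 - 3*n + 18) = n*(n + 2)*(n^2 - 6*n + 9) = n*(n - 3)*(n + 2)*(n - 3)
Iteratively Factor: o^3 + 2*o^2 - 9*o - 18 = (o + 3)*(o^2 - o - 6) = (o - 3)*(o + 3)*(o + 2)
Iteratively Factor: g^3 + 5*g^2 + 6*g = (g + 3)*(g^2 + 2*g) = (g + 2)*(g + 3)*(g)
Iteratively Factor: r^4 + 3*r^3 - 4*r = (r)*(r^3 + 3*r^2 - 4) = r*(r + 2)*(r^2 + r - 2) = r*(r - 1)*(r + 2)*(r + 2)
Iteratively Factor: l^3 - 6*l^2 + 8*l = (l - 4)*(l^2 - 2*l) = l*(l - 4)*(l - 2)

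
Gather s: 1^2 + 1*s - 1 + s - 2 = 2*s - 2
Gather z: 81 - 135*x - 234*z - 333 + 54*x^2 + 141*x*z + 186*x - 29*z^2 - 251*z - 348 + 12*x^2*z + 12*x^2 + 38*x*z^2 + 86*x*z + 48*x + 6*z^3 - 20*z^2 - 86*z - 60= 66*x^2 + 99*x + 6*z^3 + z^2*(38*x - 49) + z*(12*x^2 + 227*x - 571) - 660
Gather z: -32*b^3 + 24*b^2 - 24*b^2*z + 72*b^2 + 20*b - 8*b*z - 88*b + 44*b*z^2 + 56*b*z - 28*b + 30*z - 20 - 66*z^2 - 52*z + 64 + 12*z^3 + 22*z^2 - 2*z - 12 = -32*b^3 + 96*b^2 - 96*b + 12*z^3 + z^2*(44*b - 44) + z*(-24*b^2 + 48*b - 24) + 32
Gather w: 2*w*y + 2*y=2*w*y + 2*y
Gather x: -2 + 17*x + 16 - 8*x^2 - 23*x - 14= -8*x^2 - 6*x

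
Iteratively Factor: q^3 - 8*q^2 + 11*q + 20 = (q - 4)*(q^2 - 4*q - 5) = (q - 5)*(q - 4)*(q + 1)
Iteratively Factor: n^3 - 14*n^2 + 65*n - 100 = (n - 5)*(n^2 - 9*n + 20) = (n - 5)^2*(n - 4)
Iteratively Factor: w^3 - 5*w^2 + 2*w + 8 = (w - 4)*(w^2 - w - 2) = (w - 4)*(w - 2)*(w + 1)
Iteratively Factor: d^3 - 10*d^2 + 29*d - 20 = (d - 4)*(d^2 - 6*d + 5) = (d - 5)*(d - 4)*(d - 1)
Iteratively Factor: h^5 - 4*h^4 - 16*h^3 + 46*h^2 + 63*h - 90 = (h - 3)*(h^4 - h^3 - 19*h^2 - 11*h + 30) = (h - 5)*(h - 3)*(h^3 + 4*h^2 + h - 6) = (h - 5)*(h - 3)*(h + 3)*(h^2 + h - 2) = (h - 5)*(h - 3)*(h + 2)*(h + 3)*(h - 1)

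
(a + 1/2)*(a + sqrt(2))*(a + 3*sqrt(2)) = a^3 + a^2/2 + 4*sqrt(2)*a^2 + 2*sqrt(2)*a + 6*a + 3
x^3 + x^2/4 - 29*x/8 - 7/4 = (x - 2)*(x + 1/2)*(x + 7/4)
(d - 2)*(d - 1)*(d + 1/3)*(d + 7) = d^4 + 13*d^3/3 - 53*d^2/3 + 23*d/3 + 14/3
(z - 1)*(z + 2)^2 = z^3 + 3*z^2 - 4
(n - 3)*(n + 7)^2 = n^3 + 11*n^2 + 7*n - 147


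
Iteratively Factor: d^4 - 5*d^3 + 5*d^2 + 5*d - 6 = (d - 1)*(d^3 - 4*d^2 + d + 6) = (d - 1)*(d + 1)*(d^2 - 5*d + 6) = (d - 2)*(d - 1)*(d + 1)*(d - 3)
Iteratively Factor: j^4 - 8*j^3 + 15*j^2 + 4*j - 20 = (j - 2)*(j^3 - 6*j^2 + 3*j + 10) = (j - 5)*(j - 2)*(j^2 - j - 2) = (j - 5)*(j - 2)*(j + 1)*(j - 2)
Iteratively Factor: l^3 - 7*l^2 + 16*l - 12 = (l - 2)*(l^2 - 5*l + 6) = (l - 3)*(l - 2)*(l - 2)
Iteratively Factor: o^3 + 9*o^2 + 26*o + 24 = (o + 3)*(o^2 + 6*o + 8) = (o + 3)*(o + 4)*(o + 2)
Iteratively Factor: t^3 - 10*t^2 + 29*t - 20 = (t - 5)*(t^2 - 5*t + 4) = (t - 5)*(t - 1)*(t - 4)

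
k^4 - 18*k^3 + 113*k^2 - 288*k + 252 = (k - 7)*(k - 6)*(k - 3)*(k - 2)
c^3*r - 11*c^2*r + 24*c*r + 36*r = (c - 6)^2*(c*r + r)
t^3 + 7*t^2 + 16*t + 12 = (t + 2)^2*(t + 3)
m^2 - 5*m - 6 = (m - 6)*(m + 1)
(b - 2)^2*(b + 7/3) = b^3 - 5*b^2/3 - 16*b/3 + 28/3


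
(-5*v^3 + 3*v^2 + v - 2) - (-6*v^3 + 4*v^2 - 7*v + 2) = v^3 - v^2 + 8*v - 4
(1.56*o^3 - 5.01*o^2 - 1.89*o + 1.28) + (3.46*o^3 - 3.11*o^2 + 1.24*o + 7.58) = 5.02*o^3 - 8.12*o^2 - 0.65*o + 8.86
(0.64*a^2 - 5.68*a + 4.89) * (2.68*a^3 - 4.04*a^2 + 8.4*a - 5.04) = 1.7152*a^5 - 17.808*a^4 + 41.4284*a^3 - 70.6932*a^2 + 69.7032*a - 24.6456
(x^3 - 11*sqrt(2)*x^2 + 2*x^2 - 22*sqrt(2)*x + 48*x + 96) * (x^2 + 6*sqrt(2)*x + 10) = x^5 - 5*sqrt(2)*x^4 + 2*x^4 - 74*x^3 - 10*sqrt(2)*x^3 - 148*x^2 + 178*sqrt(2)*x^2 + 480*x + 356*sqrt(2)*x + 960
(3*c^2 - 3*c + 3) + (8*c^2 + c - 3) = 11*c^2 - 2*c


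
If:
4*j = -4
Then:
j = -1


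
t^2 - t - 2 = (t - 2)*(t + 1)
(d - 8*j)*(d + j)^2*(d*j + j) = d^4*j - 6*d^3*j^2 + d^3*j - 15*d^2*j^3 - 6*d^2*j^2 - 8*d*j^4 - 15*d*j^3 - 8*j^4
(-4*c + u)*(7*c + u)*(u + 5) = -28*c^2*u - 140*c^2 + 3*c*u^2 + 15*c*u + u^3 + 5*u^2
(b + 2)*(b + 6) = b^2 + 8*b + 12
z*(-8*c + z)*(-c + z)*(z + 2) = 8*c^2*z^2 + 16*c^2*z - 9*c*z^3 - 18*c*z^2 + z^4 + 2*z^3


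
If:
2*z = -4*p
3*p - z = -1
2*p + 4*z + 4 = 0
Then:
No Solution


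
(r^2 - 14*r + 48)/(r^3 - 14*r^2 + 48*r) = 1/r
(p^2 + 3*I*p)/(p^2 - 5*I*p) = (p + 3*I)/(p - 5*I)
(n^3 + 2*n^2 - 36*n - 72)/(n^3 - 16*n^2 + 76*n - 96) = (n^2 + 8*n + 12)/(n^2 - 10*n + 16)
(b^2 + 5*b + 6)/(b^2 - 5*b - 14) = (b + 3)/(b - 7)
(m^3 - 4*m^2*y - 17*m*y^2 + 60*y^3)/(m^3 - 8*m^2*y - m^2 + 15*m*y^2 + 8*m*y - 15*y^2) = (m + 4*y)/(m - 1)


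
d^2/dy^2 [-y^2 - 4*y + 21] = -2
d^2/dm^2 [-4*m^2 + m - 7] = -8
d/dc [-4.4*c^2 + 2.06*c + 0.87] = 2.06 - 8.8*c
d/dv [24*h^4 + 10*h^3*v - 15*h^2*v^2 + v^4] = 10*h^3 - 30*h^2*v + 4*v^3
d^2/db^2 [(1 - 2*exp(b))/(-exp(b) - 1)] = 3*(1 - exp(b))*exp(b)/(exp(3*b) + 3*exp(2*b) + 3*exp(b) + 1)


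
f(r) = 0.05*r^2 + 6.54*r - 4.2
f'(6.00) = 7.14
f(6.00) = 36.84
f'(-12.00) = 5.34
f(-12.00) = -75.48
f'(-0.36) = 6.50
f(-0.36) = -6.55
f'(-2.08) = 6.33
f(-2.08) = -17.59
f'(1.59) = 6.70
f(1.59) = 6.33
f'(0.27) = 6.57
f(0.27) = -2.43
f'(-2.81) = 6.26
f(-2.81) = -22.18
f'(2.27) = 6.77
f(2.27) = 10.90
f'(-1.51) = 6.39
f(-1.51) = -13.96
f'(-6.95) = 5.84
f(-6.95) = -47.24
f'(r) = 0.1*r + 6.54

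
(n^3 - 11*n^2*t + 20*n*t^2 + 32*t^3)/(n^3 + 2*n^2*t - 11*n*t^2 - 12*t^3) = (-n^2 + 12*n*t - 32*t^2)/(-n^2 - n*t + 12*t^2)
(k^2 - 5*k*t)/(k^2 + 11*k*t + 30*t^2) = k*(k - 5*t)/(k^2 + 11*k*t + 30*t^2)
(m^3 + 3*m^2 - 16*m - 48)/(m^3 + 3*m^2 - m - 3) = (m^2 - 16)/(m^2 - 1)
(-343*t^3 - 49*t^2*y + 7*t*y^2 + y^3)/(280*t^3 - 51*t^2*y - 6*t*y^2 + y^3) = (-49*t^2 + y^2)/(40*t^2 - 13*t*y + y^2)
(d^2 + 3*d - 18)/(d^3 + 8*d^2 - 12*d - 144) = (d - 3)/(d^2 + 2*d - 24)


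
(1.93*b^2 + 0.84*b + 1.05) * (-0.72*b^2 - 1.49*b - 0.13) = -1.3896*b^4 - 3.4805*b^3 - 2.2585*b^2 - 1.6737*b - 0.1365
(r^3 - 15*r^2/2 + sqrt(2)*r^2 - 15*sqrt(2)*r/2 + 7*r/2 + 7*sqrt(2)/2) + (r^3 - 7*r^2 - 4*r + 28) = 2*r^3 - 29*r^2/2 + sqrt(2)*r^2 - 15*sqrt(2)*r/2 - r/2 + 7*sqrt(2)/2 + 28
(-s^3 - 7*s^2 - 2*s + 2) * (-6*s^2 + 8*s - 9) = 6*s^5 + 34*s^4 - 35*s^3 + 35*s^2 + 34*s - 18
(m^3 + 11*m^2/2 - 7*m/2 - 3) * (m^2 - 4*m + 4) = m^5 + 3*m^4/2 - 43*m^3/2 + 33*m^2 - 2*m - 12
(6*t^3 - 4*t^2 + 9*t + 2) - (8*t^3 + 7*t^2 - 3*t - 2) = -2*t^3 - 11*t^2 + 12*t + 4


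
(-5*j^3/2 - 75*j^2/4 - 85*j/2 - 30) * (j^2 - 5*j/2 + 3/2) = -5*j^5/2 - 25*j^4/2 + 5*j^3/8 + 385*j^2/8 + 45*j/4 - 45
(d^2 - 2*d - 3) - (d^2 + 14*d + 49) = -16*d - 52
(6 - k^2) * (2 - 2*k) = 2*k^3 - 2*k^2 - 12*k + 12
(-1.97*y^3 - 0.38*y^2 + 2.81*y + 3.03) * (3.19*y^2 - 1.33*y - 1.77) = -6.2843*y^5 + 1.4079*y^4 + 12.9562*y^3 + 6.601*y^2 - 9.0036*y - 5.3631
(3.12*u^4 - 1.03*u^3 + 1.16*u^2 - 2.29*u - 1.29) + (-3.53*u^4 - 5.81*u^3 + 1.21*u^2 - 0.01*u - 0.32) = -0.41*u^4 - 6.84*u^3 + 2.37*u^2 - 2.3*u - 1.61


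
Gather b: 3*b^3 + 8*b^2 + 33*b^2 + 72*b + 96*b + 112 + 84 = 3*b^3 + 41*b^2 + 168*b + 196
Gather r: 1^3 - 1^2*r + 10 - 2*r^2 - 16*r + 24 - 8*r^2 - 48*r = -10*r^2 - 65*r + 35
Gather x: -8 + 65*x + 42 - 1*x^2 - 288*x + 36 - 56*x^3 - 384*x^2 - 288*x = -56*x^3 - 385*x^2 - 511*x + 70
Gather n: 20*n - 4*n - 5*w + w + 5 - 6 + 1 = 16*n - 4*w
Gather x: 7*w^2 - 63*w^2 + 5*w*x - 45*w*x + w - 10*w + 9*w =-56*w^2 - 40*w*x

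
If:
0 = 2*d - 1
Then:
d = 1/2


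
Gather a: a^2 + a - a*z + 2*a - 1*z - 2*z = a^2 + a*(3 - z) - 3*z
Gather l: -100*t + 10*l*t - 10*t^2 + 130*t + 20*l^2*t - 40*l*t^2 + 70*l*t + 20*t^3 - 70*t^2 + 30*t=20*l^2*t + l*(-40*t^2 + 80*t) + 20*t^3 - 80*t^2 + 60*t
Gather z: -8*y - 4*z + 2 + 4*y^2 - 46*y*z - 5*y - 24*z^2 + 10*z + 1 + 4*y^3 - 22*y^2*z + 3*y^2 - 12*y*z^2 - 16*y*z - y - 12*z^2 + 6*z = 4*y^3 + 7*y^2 - 14*y + z^2*(-12*y - 36) + z*(-22*y^2 - 62*y + 12) + 3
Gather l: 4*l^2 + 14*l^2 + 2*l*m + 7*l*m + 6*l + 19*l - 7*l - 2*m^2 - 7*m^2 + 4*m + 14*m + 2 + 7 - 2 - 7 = 18*l^2 + l*(9*m + 18) - 9*m^2 + 18*m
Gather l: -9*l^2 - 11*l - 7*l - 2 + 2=-9*l^2 - 18*l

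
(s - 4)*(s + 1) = s^2 - 3*s - 4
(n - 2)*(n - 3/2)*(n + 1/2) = n^3 - 3*n^2 + 5*n/4 + 3/2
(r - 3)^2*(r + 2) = r^3 - 4*r^2 - 3*r + 18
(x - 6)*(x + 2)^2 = x^3 - 2*x^2 - 20*x - 24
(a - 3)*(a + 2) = a^2 - a - 6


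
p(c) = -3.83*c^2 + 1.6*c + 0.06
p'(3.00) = -21.38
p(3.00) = -29.61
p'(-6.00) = 47.56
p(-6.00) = -147.42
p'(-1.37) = 12.09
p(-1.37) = -9.32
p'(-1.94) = 16.46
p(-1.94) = -17.46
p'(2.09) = -14.41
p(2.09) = -13.33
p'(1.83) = -12.42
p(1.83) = -9.84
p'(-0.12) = 2.52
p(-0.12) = -0.19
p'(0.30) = -0.70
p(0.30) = 0.20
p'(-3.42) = 27.80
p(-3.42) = -50.21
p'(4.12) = -29.96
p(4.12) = -58.36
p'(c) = 1.6 - 7.66*c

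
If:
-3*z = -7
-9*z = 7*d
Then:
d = -3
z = 7/3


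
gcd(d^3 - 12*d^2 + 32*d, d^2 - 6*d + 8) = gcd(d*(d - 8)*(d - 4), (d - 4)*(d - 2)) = d - 4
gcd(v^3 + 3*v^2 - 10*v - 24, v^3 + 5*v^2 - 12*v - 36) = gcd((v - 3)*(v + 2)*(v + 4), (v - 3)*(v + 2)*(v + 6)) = v^2 - v - 6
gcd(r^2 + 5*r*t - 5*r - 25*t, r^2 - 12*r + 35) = r - 5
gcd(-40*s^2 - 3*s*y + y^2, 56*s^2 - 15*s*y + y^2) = -8*s + y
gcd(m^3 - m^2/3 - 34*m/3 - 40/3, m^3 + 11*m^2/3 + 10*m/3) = m^2 + 11*m/3 + 10/3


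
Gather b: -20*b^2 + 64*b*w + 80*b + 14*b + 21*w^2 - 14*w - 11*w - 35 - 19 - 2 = -20*b^2 + b*(64*w + 94) + 21*w^2 - 25*w - 56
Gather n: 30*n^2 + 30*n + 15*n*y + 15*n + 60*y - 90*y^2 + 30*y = 30*n^2 + n*(15*y + 45) - 90*y^2 + 90*y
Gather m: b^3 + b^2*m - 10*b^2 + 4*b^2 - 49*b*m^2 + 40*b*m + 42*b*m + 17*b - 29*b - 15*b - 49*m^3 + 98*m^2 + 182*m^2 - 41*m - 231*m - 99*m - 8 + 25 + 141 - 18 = b^3 - 6*b^2 - 27*b - 49*m^3 + m^2*(280 - 49*b) + m*(b^2 + 82*b - 371) + 140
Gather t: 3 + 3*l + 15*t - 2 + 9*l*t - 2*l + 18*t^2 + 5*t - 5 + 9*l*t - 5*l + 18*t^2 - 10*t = -4*l + 36*t^2 + t*(18*l + 10) - 4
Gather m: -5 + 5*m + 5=5*m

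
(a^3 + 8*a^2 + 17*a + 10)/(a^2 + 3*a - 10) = (a^2 + 3*a + 2)/(a - 2)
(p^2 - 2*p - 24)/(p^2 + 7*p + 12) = (p - 6)/(p + 3)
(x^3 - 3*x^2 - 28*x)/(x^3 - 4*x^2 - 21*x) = (x + 4)/(x + 3)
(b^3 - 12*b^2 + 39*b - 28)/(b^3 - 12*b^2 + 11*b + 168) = (b^2 - 5*b + 4)/(b^2 - 5*b - 24)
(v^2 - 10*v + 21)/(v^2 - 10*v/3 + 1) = 3*(v - 7)/(3*v - 1)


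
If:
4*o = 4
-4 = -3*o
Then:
No Solution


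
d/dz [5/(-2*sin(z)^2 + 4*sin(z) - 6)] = 5*(sin(z) - 1)*cos(z)/(sin(z)^2 - 2*sin(z) + 3)^2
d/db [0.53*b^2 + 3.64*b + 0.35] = 1.06*b + 3.64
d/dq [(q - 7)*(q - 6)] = 2*q - 13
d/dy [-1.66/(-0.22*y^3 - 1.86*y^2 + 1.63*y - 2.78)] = (-1.0956*y^2 - 6.1752*y + 2.7058)/(0.22*y^3 + 1.86*y^2 - 1.63*y + 2.78)^2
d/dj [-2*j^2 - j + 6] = -4*j - 1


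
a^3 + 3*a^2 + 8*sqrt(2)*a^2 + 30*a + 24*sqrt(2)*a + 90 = (a + 3)*(a + 3*sqrt(2))*(a + 5*sqrt(2))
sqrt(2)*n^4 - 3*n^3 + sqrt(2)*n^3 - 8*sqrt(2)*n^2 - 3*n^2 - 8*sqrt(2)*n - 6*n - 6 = (n + 1)*(n - 3*sqrt(2))*(n + sqrt(2))*(sqrt(2)*n + 1)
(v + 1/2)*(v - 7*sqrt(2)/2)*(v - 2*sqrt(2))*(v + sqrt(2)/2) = v^4 - 5*sqrt(2)*v^3 + v^3/2 - 5*sqrt(2)*v^2/2 + 17*v^2/2 + 17*v/4 + 7*sqrt(2)*v + 7*sqrt(2)/2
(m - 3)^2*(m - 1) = m^3 - 7*m^2 + 15*m - 9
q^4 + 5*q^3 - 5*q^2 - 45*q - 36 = (q - 3)*(q + 1)*(q + 3)*(q + 4)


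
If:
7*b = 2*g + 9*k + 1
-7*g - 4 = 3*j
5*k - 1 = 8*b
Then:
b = 5*k/8 - 1/8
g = -37*k/16 - 15/16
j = 259*k/48 + 41/48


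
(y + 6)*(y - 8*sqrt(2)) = y^2 - 8*sqrt(2)*y + 6*y - 48*sqrt(2)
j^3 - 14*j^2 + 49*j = j*(j - 7)^2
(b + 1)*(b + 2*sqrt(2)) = b^2 + b + 2*sqrt(2)*b + 2*sqrt(2)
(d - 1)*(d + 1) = d^2 - 1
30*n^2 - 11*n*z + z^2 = (-6*n + z)*(-5*n + z)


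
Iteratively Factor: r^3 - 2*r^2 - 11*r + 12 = (r - 4)*(r^2 + 2*r - 3) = (r - 4)*(r + 3)*(r - 1)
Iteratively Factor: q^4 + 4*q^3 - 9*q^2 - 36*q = (q)*(q^3 + 4*q^2 - 9*q - 36) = q*(q - 3)*(q^2 + 7*q + 12) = q*(q - 3)*(q + 3)*(q + 4)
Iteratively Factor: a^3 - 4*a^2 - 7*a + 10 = (a + 2)*(a^2 - 6*a + 5) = (a - 1)*(a + 2)*(a - 5)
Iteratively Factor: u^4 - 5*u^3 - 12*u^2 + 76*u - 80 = (u - 2)*(u^3 - 3*u^2 - 18*u + 40) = (u - 2)^2*(u^2 - u - 20) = (u - 2)^2*(u + 4)*(u - 5)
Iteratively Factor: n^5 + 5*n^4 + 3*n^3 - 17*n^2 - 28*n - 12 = (n + 3)*(n^4 + 2*n^3 - 3*n^2 - 8*n - 4) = (n + 2)*(n + 3)*(n^3 - 3*n - 2) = (n + 1)*(n + 2)*(n + 3)*(n^2 - n - 2) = (n - 2)*(n + 1)*(n + 2)*(n + 3)*(n + 1)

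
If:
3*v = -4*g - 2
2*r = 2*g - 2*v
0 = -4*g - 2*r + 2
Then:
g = 1/13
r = 11/13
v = -10/13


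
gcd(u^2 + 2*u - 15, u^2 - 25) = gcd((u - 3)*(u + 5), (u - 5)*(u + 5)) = u + 5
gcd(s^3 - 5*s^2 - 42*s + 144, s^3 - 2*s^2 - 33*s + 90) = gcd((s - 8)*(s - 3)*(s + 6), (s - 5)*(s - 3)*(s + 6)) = s^2 + 3*s - 18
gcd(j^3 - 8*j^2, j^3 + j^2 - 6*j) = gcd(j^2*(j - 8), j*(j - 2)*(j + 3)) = j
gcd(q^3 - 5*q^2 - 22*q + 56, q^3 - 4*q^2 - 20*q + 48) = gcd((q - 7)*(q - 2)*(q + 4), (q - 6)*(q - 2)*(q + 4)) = q^2 + 2*q - 8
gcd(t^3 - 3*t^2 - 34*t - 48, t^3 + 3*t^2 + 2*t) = t + 2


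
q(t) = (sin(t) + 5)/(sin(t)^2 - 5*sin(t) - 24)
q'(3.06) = -0.00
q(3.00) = -0.21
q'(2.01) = 0.00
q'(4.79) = 0.00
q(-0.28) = -0.21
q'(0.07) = 0.00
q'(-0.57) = 0.01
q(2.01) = -0.21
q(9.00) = -0.21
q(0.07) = -0.21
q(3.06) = -0.21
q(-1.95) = -0.22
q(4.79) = -0.22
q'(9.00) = 0.00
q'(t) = (-2*sin(t)*cos(t) + 5*cos(t))*(sin(t) + 5)/(sin(t)^2 - 5*sin(t) - 24)^2 + cos(t)/(sin(t)^2 - 5*sin(t) - 24)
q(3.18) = -0.21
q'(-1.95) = -0.01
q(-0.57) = -0.21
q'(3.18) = -0.00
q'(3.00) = 0.00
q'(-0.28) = 0.01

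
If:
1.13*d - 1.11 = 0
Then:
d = 0.98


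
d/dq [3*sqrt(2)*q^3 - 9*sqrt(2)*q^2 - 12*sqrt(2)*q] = sqrt(2)*(9*q^2 - 18*q - 12)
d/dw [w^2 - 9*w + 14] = 2*w - 9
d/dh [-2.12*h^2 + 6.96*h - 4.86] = 6.96 - 4.24*h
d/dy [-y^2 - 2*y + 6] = -2*y - 2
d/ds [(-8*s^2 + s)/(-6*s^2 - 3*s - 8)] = 2*(15*s^2 + 64*s - 4)/(36*s^4 + 36*s^3 + 105*s^2 + 48*s + 64)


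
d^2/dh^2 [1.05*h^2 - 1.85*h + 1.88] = 2.10000000000000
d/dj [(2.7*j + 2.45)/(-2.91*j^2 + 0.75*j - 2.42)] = (7.857*j^2 + 14.259*j - 8.3715)/(8.4681*j^4 - 4.365*j^3 + 14.6469*j^2 - 3.63*j + 5.8564)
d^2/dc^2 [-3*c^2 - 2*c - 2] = -6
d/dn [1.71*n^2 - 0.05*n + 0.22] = 3.42*n - 0.05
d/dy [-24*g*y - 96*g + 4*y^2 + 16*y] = -24*g + 8*y + 16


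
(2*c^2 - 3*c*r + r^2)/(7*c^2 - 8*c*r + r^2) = (-2*c + r)/(-7*c + r)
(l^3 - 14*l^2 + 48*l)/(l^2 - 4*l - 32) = l*(l - 6)/(l + 4)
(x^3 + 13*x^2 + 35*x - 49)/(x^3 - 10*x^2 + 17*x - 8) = (x^2 + 14*x + 49)/(x^2 - 9*x + 8)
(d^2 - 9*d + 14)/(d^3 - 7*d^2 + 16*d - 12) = (d - 7)/(d^2 - 5*d + 6)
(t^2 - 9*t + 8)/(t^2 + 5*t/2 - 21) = 2*(t^2 - 9*t + 8)/(2*t^2 + 5*t - 42)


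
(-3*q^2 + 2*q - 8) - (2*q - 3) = -3*q^2 - 5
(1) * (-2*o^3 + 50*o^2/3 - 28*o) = -2*o^3 + 50*o^2/3 - 28*o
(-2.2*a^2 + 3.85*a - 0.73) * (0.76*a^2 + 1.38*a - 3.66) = -1.672*a^4 - 0.11*a^3 + 12.8102*a^2 - 15.0984*a + 2.6718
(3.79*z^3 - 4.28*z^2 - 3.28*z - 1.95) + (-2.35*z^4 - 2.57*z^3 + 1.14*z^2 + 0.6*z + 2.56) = -2.35*z^4 + 1.22*z^3 - 3.14*z^2 - 2.68*z + 0.61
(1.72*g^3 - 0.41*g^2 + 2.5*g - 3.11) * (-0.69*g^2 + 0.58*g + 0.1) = -1.1868*g^5 + 1.2805*g^4 - 1.7908*g^3 + 3.5549*g^2 - 1.5538*g - 0.311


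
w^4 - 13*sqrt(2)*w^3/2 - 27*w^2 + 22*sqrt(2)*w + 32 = (w - 8*sqrt(2))*(w - sqrt(2))*(w + sqrt(2)/2)*(w + 2*sqrt(2))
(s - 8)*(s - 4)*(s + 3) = s^3 - 9*s^2 - 4*s + 96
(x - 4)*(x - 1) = x^2 - 5*x + 4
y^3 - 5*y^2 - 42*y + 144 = (y - 8)*(y - 3)*(y + 6)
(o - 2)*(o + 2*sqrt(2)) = o^2 - 2*o + 2*sqrt(2)*o - 4*sqrt(2)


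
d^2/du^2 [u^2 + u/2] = 2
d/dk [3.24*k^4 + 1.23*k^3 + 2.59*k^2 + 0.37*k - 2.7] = 12.96*k^3 + 3.69*k^2 + 5.18*k + 0.37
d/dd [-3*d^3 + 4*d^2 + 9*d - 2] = -9*d^2 + 8*d + 9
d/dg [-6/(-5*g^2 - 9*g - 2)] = 6*(-10*g - 9)/(5*g^2 + 9*g + 2)^2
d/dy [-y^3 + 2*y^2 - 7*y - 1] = -3*y^2 + 4*y - 7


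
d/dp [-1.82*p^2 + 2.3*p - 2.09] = 2.3 - 3.64*p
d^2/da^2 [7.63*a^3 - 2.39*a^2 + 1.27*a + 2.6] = 45.78*a - 4.78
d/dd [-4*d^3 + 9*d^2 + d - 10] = -12*d^2 + 18*d + 1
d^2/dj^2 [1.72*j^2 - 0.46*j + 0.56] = 3.44000000000000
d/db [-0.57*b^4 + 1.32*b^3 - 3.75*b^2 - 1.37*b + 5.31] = -2.28*b^3 + 3.96*b^2 - 7.5*b - 1.37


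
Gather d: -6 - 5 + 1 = -10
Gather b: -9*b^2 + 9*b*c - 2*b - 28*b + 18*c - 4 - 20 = -9*b^2 + b*(9*c - 30) + 18*c - 24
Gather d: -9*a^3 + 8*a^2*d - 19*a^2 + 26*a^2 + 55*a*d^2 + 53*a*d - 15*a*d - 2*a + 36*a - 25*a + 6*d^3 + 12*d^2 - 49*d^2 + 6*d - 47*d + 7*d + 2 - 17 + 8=-9*a^3 + 7*a^2 + 9*a + 6*d^3 + d^2*(55*a - 37) + d*(8*a^2 + 38*a - 34) - 7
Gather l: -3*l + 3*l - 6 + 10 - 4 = 0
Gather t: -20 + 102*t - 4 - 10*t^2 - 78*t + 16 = -10*t^2 + 24*t - 8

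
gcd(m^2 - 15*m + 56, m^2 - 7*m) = m - 7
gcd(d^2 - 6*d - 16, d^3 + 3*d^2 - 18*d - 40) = d + 2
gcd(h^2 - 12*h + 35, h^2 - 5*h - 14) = h - 7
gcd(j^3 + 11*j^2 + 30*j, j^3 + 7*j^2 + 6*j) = j^2 + 6*j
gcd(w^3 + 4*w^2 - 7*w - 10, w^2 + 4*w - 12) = w - 2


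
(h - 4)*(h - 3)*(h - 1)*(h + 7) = h^4 - h^3 - 37*h^2 + 121*h - 84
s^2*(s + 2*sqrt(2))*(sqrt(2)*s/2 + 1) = sqrt(2)*s^4/2 + 3*s^3 + 2*sqrt(2)*s^2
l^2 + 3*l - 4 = (l - 1)*(l + 4)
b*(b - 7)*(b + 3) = b^3 - 4*b^2 - 21*b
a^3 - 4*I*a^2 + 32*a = a*(a - 8*I)*(a + 4*I)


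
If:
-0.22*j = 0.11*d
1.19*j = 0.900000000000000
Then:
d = -1.51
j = 0.76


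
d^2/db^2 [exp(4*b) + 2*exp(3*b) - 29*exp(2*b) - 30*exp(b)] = (16*exp(3*b) + 18*exp(2*b) - 116*exp(b) - 30)*exp(b)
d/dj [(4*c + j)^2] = 8*c + 2*j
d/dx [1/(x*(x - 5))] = (5 - 2*x)/(x^2*(x^2 - 10*x + 25))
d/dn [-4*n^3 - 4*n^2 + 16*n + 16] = -12*n^2 - 8*n + 16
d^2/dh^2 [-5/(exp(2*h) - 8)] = 20*(-exp(2*h) - 8)*exp(2*h)/(exp(2*h) - 8)^3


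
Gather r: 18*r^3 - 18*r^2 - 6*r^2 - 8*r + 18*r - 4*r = 18*r^3 - 24*r^2 + 6*r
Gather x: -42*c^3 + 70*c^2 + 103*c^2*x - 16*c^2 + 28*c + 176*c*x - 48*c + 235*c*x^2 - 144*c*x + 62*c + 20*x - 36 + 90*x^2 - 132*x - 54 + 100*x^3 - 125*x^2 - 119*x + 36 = -42*c^3 + 54*c^2 + 42*c + 100*x^3 + x^2*(235*c - 35) + x*(103*c^2 + 32*c - 231) - 54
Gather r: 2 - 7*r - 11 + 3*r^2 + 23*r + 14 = 3*r^2 + 16*r + 5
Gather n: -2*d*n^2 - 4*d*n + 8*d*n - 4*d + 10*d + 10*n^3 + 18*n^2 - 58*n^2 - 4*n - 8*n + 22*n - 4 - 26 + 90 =6*d + 10*n^3 + n^2*(-2*d - 40) + n*(4*d + 10) + 60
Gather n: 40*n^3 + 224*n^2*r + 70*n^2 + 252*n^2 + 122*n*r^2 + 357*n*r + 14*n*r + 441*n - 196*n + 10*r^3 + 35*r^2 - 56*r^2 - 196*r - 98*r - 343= 40*n^3 + n^2*(224*r + 322) + n*(122*r^2 + 371*r + 245) + 10*r^3 - 21*r^2 - 294*r - 343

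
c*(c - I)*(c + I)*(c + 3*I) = c^4 + 3*I*c^3 + c^2 + 3*I*c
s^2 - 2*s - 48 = (s - 8)*(s + 6)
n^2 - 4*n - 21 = (n - 7)*(n + 3)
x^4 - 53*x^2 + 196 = (x - 7)*(x - 2)*(x + 2)*(x + 7)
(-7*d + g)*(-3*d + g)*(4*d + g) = 84*d^3 - 19*d^2*g - 6*d*g^2 + g^3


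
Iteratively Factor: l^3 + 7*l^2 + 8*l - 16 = (l + 4)*(l^2 + 3*l - 4) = (l - 1)*(l + 4)*(l + 4)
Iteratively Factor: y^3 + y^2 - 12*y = (y)*(y^2 + y - 12) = y*(y + 4)*(y - 3)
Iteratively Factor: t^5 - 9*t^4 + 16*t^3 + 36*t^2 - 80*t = (t - 4)*(t^4 - 5*t^3 - 4*t^2 + 20*t) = (t - 4)*(t - 2)*(t^3 - 3*t^2 - 10*t) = t*(t - 4)*(t - 2)*(t^2 - 3*t - 10) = t*(t - 5)*(t - 4)*(t - 2)*(t + 2)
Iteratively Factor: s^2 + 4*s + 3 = (s + 1)*(s + 3)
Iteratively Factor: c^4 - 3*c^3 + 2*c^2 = (c - 1)*(c^3 - 2*c^2) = c*(c - 1)*(c^2 - 2*c) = c*(c - 2)*(c - 1)*(c)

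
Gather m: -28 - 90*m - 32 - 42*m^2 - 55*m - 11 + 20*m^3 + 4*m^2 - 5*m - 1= 20*m^3 - 38*m^2 - 150*m - 72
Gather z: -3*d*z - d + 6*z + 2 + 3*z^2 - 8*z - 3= -d + 3*z^2 + z*(-3*d - 2) - 1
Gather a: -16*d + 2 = 2 - 16*d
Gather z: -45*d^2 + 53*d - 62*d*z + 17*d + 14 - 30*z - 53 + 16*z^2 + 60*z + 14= -45*d^2 + 70*d + 16*z^2 + z*(30 - 62*d) - 25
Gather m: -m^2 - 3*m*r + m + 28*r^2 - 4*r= -m^2 + m*(1 - 3*r) + 28*r^2 - 4*r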